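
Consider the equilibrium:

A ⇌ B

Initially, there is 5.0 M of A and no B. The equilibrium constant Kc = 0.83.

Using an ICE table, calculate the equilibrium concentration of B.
[B] = 2.268 M

ICE: [A] = 5.0 − x, [B] = x.
Kc = x/(5.0 − x) = 0.83 ⇒ x = 0.83·5.0/(1 + 0.83) = 4.15/1.83 = 2.268.
[B] = x = 2.268 M.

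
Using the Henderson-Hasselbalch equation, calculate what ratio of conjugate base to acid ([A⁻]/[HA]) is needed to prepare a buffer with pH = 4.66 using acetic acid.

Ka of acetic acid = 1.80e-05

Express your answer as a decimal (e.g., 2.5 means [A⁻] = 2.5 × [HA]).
[A⁻]/[HA] = 0.823

pKa = −log(1.80e-05) = 4.7447. pH = pKa + log([A⁻]/[HA]). 4.66 = 4.7447 + log(ratio). log(ratio) = 4.66 − 4.7447 = -0.0847. ratio = 10^(-0.0847) = 0.823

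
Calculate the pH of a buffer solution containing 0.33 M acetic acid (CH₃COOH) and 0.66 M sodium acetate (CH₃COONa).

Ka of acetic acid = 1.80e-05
pH = 5.05

pKa = -log(1.80e-05) = 4.74. pH = pKa + log([A⁻]/[HA]) = 4.74 + log(0.66/0.33)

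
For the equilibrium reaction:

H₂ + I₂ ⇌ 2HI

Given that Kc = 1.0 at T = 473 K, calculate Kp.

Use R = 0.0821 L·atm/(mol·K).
K_p = 1.0000

Δn = (moles gaseous products) − (moles gaseous reactants) = 0
T = 473 K; RT = 0.0821 × 473 = 38.8333
Kp = Kc·(RT)^Δn = 1.0 × (38.8333)^0 = 1.0 × 1 = 1.0000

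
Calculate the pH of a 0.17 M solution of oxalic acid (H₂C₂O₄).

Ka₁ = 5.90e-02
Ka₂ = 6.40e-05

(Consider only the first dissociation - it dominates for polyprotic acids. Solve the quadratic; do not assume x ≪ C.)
pH = 1.13

x² + Ka₁·x − Ka₁·C = 0 with Ka₁ = 5.90e-02, C = 0.17.
x = (−Ka₁ + √(Ka₁² + 4·Ka₁·C))/2 = 7.4904e-02 M, so pH = 1.13.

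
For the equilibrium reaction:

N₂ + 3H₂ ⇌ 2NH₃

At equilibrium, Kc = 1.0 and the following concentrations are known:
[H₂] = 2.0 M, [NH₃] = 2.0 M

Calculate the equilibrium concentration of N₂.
[N₂] = 0.5000 M

Kc = ([NH₃]^2) / ([N₂] × [H₂]^3) = 1.0
[N₂]^1 = (product terms)/(Kc · other reactant terms) = 4 / (1.0 · 8) = 0.5
[N₂] = 0.5000 M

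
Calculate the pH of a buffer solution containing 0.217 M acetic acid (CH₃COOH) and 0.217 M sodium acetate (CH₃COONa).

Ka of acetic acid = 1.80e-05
pH = 4.74

pKa = -log(1.80e-05) = 4.74. pH = pKa + log([A⁻]/[HA]) = 4.74 + log(0.217/0.217)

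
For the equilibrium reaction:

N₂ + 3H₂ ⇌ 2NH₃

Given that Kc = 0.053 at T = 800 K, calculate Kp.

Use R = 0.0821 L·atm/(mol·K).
K_p = 1.23e-05

Δn = (moles gaseous products) − (moles gaseous reactants) = -2
T = 800 K; RT = 0.0821 × 800 = 65.68
Kp = Kc·(RT)^Δn = 0.053 × (65.68)^-2 = 0.053 × 0.000231811 = 1.23e-05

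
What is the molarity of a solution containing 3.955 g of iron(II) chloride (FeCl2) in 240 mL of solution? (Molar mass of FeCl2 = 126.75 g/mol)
Moles of FeCl2 = 3.955 g ÷ 126.75 g/mol = 0.0312032 mol
Volume = 240 mL = 0.24 L
Molarity = 0.0312032 mol ÷ 0.24 L = 0.13 M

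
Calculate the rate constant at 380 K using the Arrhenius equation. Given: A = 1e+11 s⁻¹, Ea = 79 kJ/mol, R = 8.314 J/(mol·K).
1.38e+00 s⁻¹

k = A·exp(-Ea/(R·T)) = 1e+11·exp(-79000/(8.314·380)) = 1e+11·exp(-25.0054) = 1e+11·1.3813e-11 = 1.38e+00 s⁻¹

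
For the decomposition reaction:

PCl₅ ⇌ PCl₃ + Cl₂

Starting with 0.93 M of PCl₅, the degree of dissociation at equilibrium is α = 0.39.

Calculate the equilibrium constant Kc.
K_c = 0.2319

x = α·[A]₀ = 0.39 × 0.93 = 0.3627 M dissociated.
At eq: [PCl₅] = 0.93 − 0.3627 = 0.5673 M; [PCl₃] = [Cl₂] = x = 0.3627 M.
Kc = [PCl₃][Cl₂]/[PCl₅] = (0.3627)²/0.5673 = 0.2319.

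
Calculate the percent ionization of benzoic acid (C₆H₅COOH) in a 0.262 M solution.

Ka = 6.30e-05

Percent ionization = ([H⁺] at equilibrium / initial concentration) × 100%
Percent ionization = 1.54%

Let x = [H⁺]. Ka = x²/(C - x) ⇒ x² + (6.30e-05)x - (6.30e-05)(0.262) = 0. x = 4.0314e-03. Percent = (4.0314e-03/0.262) × 100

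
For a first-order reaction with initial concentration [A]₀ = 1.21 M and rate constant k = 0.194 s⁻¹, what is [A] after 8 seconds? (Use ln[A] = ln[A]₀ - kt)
0.2563 M

ln[A] = ln[A]₀ - k·t = ln(1.21) - (0.194)·(8) = 0.1906 - 1.5520 = -1.3614
[A] = e^(-1.3614) = 0.2563 M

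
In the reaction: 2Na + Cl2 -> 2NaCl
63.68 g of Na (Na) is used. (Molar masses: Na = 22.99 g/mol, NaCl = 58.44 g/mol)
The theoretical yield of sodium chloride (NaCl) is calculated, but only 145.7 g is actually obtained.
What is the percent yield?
Moles of Na = 63.68 g ÷ 22.99 g/mol = 2.7699 mol
Mole ratio: 2 mol NaCl / 2 mol Na
Moles of NaCl = 2.7699 × (2/2) = 2.7699 mol
Theoretical yield = 2.7699 mol × 58.44 g/mol = 161.87 g
Actual yield = 145.7 g
Percent yield = (145.7 / 161.87) × 100% = 90.0%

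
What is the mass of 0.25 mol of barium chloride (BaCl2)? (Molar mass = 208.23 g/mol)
Mass = 0.25 mol × 208.23 g/mol = 52.06 g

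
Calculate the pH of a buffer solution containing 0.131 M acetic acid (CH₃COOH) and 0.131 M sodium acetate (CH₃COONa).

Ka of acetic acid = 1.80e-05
pH = 4.74

pKa = -log(1.80e-05) = 4.74. pH = pKa + log([A⁻]/[HA]) = 4.74 + log(0.131/0.131)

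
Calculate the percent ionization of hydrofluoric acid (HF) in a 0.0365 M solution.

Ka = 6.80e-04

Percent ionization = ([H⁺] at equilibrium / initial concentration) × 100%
Percent ionization = 12.7%

Let x = [H⁺]. Ka = x²/(C - x) ⇒ x² + (6.80e-04)x - (6.80e-04)(0.0365) = 0. x = 4.6536e-03. Percent = (4.6536e-03/0.0365) × 100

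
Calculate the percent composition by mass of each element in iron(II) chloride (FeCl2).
Fe: 44.06%, Cl: 55.94%

Molar mass of FeCl2 = 126.75 g/mol
% Fe = (1 × 55.85) / 126.75 × 100% = 55.85 / 126.75 × 100% = 44.06%
% Cl = (2 × 35.45) / 126.75 × 100% = 70.9 / 126.75 × 100% = 55.94%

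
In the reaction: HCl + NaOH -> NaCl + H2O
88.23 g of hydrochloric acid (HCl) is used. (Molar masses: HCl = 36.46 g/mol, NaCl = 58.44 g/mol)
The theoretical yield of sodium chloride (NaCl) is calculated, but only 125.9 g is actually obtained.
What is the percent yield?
Moles of HCl = 88.23 g ÷ 36.46 g/mol = 2.41991 mol
Mole ratio: 1 mol NaCl / 1 mol HCl
Moles of NaCl = 2.41991 × (1/1) = 2.41991 mol
Theoretical yield = 2.41991 mol × 58.44 g/mol = 141.42 g
Actual yield = 125.9 g
Percent yield = (125.9 / 141.42) × 100% = 89.0%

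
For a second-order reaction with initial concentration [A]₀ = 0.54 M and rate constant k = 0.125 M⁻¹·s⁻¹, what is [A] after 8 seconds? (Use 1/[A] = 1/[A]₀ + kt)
0.3506 M

1/[A] = 1/[A]₀ + k·t = 1/0.54 + (0.125)·(8) = 1.8519 + 1.0000 = 2.8519
[A] = 1/2.8519 = 0.3506 M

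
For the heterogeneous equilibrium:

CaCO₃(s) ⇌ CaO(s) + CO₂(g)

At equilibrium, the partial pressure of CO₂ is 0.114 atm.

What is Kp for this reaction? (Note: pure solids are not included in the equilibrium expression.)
K_p = 0.114

Solids (CaCO₃, CaO) have activity 1 and are excluded.
Kp = P(CO₂) = 0.114.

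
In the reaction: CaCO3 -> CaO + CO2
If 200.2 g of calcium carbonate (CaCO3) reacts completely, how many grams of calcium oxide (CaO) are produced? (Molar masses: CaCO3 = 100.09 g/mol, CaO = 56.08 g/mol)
Moles of CaCO3 = 200.2 g ÷ 100.09 g/mol = 2.0002 mol
Mole ratio: 1 mol CaO / 1 mol CaCO3
Moles of CaO = 2.0002 × (1/1) = 2.0002 mol
Mass of CaO = 2.0002 mol × 56.08 g/mol = 112.2 g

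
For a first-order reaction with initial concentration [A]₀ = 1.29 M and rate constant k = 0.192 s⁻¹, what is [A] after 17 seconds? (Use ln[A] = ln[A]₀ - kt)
0.0493 M

ln[A] = ln[A]₀ - k·t = ln(1.29) - (0.192)·(17) = 0.2546 - 3.2640 = -3.0094
[A] = e^(-3.0094) = 0.0493 M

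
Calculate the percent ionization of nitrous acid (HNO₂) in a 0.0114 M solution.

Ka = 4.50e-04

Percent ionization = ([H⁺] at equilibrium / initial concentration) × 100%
Percent ionization = 18%

Let x = [H⁺]. Ka = x²/(C - x) ⇒ x² + (4.50e-04)x - (4.50e-04)(0.0114) = 0. x = 2.0511e-03. Percent = (2.0511e-03/0.0114) × 100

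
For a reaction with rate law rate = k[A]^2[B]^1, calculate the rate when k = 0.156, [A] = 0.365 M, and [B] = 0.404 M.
0.008396 M/s

rate = k·[A]^2·[B]^1 = 0.156·(0.365)^2·(0.404)^1 = 0.156·0.133225·0.404 = 0.008396 M/s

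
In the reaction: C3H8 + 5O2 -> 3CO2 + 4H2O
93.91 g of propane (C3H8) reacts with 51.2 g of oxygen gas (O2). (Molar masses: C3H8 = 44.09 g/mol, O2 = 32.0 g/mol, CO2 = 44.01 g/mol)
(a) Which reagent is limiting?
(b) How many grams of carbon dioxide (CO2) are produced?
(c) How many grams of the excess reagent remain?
(a) O2, (b) 42.25 g, (c) 79.8 g

Moles of C3H8 = 93.91 g ÷ 44.09 g/mol = 2.12996 mol
Moles of O2 = 51.2 g ÷ 32.0 g/mol = 1.6 mol
Moles ÷ coefficient: C3H8: 2.12996/1 = 2.13, O2: 1.6/5 = 0.32
(a) O2 has the smaller value, so O2 is the limiting reagent.
(b) Moles of CO2 = 1.6 mol O2 × (3/5) = 0.96 mol; mass = 0.96 mol × 44.01 g/mol = 42.25 g
(c) C3H8 consumed = 1.6 × (1/5) = 0.32 mol; remaining = 2.12996 − 0.32 = 1.80996 mol; mass = 1.80996 mol × 44.09 g/mol = 79.8 g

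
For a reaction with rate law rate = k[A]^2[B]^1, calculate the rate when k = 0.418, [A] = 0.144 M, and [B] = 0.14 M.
0.001213 M/s

rate = k·[A]^2·[B]^1 = 0.418·(0.144)^2·(0.14)^1 = 0.418·0.020736·0.14 = 0.001213 M/s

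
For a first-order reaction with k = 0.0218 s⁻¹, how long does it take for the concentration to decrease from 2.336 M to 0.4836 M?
72.24 s

From ln[A] = ln[A]₀ - k·t: t = ln([A]₀/[A])/k = ln(2.336/0.4836)/0.0218 = ln(4.8304)/0.0218 = 1.5749/0.0218 = 72.24 s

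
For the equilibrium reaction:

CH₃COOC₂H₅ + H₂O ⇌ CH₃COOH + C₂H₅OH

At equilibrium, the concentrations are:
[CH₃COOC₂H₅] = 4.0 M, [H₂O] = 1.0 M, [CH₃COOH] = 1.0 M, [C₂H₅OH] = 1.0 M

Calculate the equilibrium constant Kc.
K_c = 0.2500

Kc = ([CH₃COOH] × [C₂H₅OH]) / ([CH₃COOC₂H₅] × [H₂O])
   = ((1.0)·(1.0)) / ((4.0)·(1.0))
   = 1 / 4 = 0.2500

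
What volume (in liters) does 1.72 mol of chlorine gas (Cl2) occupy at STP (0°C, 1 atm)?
At STP, 1 mol of gas occupies 22.4 L
Volume = 1.72 mol × 22.4 L/mol = 38.53 L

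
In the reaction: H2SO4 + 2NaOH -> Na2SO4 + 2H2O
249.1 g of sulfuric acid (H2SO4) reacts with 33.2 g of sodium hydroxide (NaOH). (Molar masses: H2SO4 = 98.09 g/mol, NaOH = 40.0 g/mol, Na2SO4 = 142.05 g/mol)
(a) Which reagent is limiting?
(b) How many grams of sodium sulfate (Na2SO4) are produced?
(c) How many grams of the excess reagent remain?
(a) NaOH, (b) 58.95 g, (c) 208.4 g

Moles of H2SO4 = 249.1 g ÷ 98.09 g/mol = 2.5395 mol
Moles of NaOH = 33.2 g ÷ 40.0 g/mol = 0.83 mol
Moles ÷ coefficient: H2SO4: 2.5395/1 = 2.54, NaOH: 0.83/2 = 0.415
(a) NaOH has the smaller value, so NaOH is the limiting reagent.
(b) Moles of Na2SO4 = 0.83 mol NaOH × (1/2) = 0.415 mol; mass = 0.415 mol × 142.05 g/mol = 58.95 g
(c) H2SO4 consumed = 0.83 × (1/2) = 0.415 mol; remaining = 2.5395 − 0.415 = 2.1245 mol; mass = 2.1245 mol × 98.09 g/mol = 208.4 g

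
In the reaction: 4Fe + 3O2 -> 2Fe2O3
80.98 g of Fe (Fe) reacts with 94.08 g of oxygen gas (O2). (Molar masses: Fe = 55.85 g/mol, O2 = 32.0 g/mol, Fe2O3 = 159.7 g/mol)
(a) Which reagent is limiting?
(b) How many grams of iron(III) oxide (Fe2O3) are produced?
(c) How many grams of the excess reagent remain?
(a) Fe, (b) 115.8 g, (c) 59.28 g

Moles of Fe = 80.98 g ÷ 55.85 g/mol = 1.44996 mol
Moles of O2 = 94.08 g ÷ 32.0 g/mol = 2.94 mol
Moles ÷ coefficient: Fe: 1.44996/4 = 0.3625, O2: 2.94/3 = 0.98
(a) Fe has the smaller value, so Fe is the limiting reagent.
(b) Moles of Fe2O3 = 1.44996 mol Fe × (2/4) = 0.724978 mol; mass = 0.724978 mol × 159.7 g/mol = 115.8 g
(c) O2 consumed = 1.44996 × (3/4) = 1.08747 mol; remaining = 2.94 − 1.08747 = 1.85253 mol; mass = 1.85253 mol × 32.0 g/mol = 59.28 g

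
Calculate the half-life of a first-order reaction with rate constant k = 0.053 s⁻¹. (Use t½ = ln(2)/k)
13.08 s

t½ = ln(2)/k = 0.6931/0.053 = 13.08 s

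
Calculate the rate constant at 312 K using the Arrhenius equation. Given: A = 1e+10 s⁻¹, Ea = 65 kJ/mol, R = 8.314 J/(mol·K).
1.31e-01 s⁻¹

k = A·exp(-Ea/(R·T)) = 1e+10·exp(-65000/(8.314·312)) = 1e+10·exp(-25.0581) = 1e+10·1.3104e-11 = 1.31e-01 s⁻¹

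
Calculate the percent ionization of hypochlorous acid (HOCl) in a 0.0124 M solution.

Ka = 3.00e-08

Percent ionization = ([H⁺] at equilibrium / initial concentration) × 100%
Percent ionization = 0.155%

Let x = [H⁺]. Ka = x²/(C - x) ⇒ x² + (3.00e-08)x - (3.00e-08)(0.0124) = 0. x = 1.9272e-05. Percent = (1.9272e-05/0.0124) × 100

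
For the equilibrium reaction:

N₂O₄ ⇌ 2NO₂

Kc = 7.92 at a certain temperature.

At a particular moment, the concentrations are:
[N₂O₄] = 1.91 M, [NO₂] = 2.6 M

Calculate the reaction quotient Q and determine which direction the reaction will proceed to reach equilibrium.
Q = 3.539, Q < K, reaction proceeds forward (toward products)

Q = ([NO₂]^2) / ([N₂O₄])
  = ((2.6)^2) / ((1.91)) = 6.76/1.91 = 3.539
Since Q = 3.539 < Kc = 7.92, the reaction proceeds forward (toward products) to reach equilibrium.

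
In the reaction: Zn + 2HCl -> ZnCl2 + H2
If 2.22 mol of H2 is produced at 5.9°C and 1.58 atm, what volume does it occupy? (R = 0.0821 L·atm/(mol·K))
T = 5.9°C + 273.15 = 279.05 K
V = nRT/P = (2.22 × 0.0821 × 279.05) / 1.58
V = 32.19 L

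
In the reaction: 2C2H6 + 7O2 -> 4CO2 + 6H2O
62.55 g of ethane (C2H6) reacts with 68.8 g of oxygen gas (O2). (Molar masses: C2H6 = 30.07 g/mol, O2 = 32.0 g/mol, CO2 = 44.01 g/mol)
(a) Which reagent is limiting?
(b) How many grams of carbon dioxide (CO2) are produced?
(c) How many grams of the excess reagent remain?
(a) O2, (b) 54.07 g, (c) 44.08 g

Moles of C2H6 = 62.55 g ÷ 30.07 g/mol = 2.08015 mol
Moles of O2 = 68.8 g ÷ 32.0 g/mol = 2.15 mol
Moles ÷ coefficient: C2H6: 2.08015/2 = 1.04, O2: 2.15/7 = 0.3071
(a) O2 has the smaller value, so O2 is the limiting reagent.
(b) Moles of CO2 = 2.15 mol O2 × (4/7) = 1.22857 mol; mass = 1.22857 mol × 44.01 g/mol = 54.07 g
(c) C2H6 consumed = 2.15 × (2/7) = 0.614286 mol; remaining = 2.08015 − 0.614286 = 1.46586 mol; mass = 1.46586 mol × 30.07 g/mol = 44.08 g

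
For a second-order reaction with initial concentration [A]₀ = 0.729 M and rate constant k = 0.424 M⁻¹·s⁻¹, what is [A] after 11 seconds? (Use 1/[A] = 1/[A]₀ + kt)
0.1657 M

1/[A] = 1/[A]₀ + k·t = 1/0.729 + (0.424)·(11) = 1.3717 + 4.6640 = 6.0357
[A] = 1/6.0357 = 0.1657 M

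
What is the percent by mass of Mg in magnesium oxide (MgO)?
Mass of Mg in formula = 24.31 × 1 = 24.31 g/mol
Molar mass = 40.31 g/mol
% Mg = (24.31/40.31) × 100% = 60.31%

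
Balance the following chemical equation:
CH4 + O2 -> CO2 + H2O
Balanced equation:
CH4 + 2O2 -> CO2 + 2H2O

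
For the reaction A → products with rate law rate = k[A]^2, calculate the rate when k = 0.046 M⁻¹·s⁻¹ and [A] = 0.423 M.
0.008231 M/s

rate = k·[A]^2 = 0.046·(0.423)^2 = 0.046·0.178929 = 0.008231 M/s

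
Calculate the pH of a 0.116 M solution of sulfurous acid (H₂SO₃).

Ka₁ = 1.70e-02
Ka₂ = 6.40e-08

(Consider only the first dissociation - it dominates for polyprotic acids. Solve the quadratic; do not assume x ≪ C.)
pH = 1.44

x² + Ka₁·x − Ka₁·C = 0 with Ka₁ = 1.70e-02, C = 0.116.
x = (−Ka₁ + √(Ka₁² + 4·Ka₁·C))/2 = 3.6713e-02 M, so pH = 1.44.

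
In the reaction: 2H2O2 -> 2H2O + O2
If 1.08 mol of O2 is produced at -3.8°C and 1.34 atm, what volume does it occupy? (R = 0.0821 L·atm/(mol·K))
T = -3.8°C + 273.15 = 269.35 K
V = nRT/P = (1.08 × 0.0821 × 269.35) / 1.34
V = 17.82 L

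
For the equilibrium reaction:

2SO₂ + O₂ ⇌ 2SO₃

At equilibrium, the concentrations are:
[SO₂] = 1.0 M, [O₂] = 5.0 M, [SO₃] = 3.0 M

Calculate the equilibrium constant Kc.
K_c = 1.8000

Kc = ([SO₃]^2) / ([SO₂]^2 × [O₂])
   = ((3.0)^2) / ((1.0)^2·(5.0))
   = 9 / 5 = 1.8000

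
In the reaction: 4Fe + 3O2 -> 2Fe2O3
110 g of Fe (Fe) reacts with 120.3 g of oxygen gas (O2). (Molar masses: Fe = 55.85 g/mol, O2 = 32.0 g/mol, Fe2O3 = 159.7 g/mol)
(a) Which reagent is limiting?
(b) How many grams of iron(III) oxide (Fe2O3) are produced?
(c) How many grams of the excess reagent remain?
(a) Fe, (b) 157.3 g, (c) 73.03 g

Moles of Fe = 110 g ÷ 55.85 g/mol = 1.96956 mol
Moles of O2 = 120.3 g ÷ 32.0 g/mol = 3.75937 mol
Moles ÷ coefficient: Fe: 1.96956/4 = 0.4924, O2: 3.75937/3 = 1.253
(a) Fe has the smaller value, so Fe is the limiting reagent.
(b) Moles of Fe2O3 = 1.96956 mol Fe × (2/4) = 0.984781 mol; mass = 0.984781 mol × 159.7 g/mol = 157.3 g
(c) O2 consumed = 1.96956 × (3/4) = 1.47717 mol; remaining = 3.75937 − 1.47717 = 2.2822 mol; mass = 2.2822 mol × 32.0 g/mol = 73.03 g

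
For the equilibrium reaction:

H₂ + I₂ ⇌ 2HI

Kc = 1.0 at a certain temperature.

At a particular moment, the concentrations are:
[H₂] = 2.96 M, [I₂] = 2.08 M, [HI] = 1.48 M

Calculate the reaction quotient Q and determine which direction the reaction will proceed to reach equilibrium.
Q = 0.356, Q < K, reaction proceeds forward (toward products)

Q = ([HI]^2) / ([H₂] × [I₂])
  = ((1.48)^2) / ((2.96)·(2.08)) = 2.1904/6.1568 = 0.3558
Since Q = 0.3558 < Kc = 1.0, the reaction proceeds forward (toward products) to reach equilibrium.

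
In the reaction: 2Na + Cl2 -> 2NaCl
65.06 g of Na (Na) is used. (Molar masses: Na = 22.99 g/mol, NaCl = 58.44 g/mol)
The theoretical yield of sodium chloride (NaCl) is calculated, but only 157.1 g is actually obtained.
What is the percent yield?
Moles of Na = 65.06 g ÷ 22.99 g/mol = 2.82993 mol
Mole ratio: 2 mol NaCl / 2 mol Na
Moles of NaCl = 2.82993 × (2/2) = 2.82993 mol
Theoretical yield = 2.82993 mol × 58.44 g/mol = 165.38 g
Actual yield = 157.1 g
Percent yield = (157.1 / 165.38) × 100% = 95.0%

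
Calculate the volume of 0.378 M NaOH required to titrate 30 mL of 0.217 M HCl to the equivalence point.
V_{base} = 17.2 mL

At equivalence: moles acid = moles base.
moles HCl = 0.217 M × 0.03 L = 0.00651 mol
V_NaOH = 0.00651 mol ÷ 0.378 M = 0.01722 L = 17.2 mL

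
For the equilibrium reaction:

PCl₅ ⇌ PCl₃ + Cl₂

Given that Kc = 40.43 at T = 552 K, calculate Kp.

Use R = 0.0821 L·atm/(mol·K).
K_p = 1.83e+03

Δn = (moles gaseous products) − (moles gaseous reactants) = 1
T = 552 K; RT = 0.0821 × 552 = 45.3192
Kp = Kc·(RT)^Δn = 40.43 × (45.3192)^1 = 40.43 × 45.3192 = 1.83e+03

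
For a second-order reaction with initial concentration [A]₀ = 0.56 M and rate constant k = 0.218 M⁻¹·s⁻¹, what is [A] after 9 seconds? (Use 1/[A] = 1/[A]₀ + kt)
0.2668 M

1/[A] = 1/[A]₀ + k·t = 1/0.56 + (0.218)·(9) = 1.7857 + 1.9620 = 3.7477
[A] = 1/3.7477 = 0.2668 M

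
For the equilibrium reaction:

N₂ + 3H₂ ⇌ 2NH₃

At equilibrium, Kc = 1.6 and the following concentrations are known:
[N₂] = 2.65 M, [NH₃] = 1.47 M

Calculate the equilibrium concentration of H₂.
[H₂] = 0.7988 M

Kc = ([NH₃]^2) / ([N₂] × [H₂]^3) = 1.6
[H₂]^3 = (product terms)/(Kc · other reactant terms) = 2.1609 / (1.6 · 2.65) = 0.50965
[H₂] = (0.50965)^(1/3) = 0.7988 M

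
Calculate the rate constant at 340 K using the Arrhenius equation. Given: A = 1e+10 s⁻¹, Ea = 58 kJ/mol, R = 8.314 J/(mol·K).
1.23e+01 s⁻¹

k = A·exp(-Ea/(R·T)) = 1e+10·exp(-58000/(8.314·340)) = 1e+10·exp(-20.5182) = 1e+10·1.2276e-09 = 1.23e+01 s⁻¹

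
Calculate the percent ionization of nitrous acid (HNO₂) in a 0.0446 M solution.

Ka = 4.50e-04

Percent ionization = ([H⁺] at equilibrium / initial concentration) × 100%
Percent ionization = 9.55%

Let x = [H⁺]. Ka = x²/(C - x) ⇒ x² + (4.50e-04)x - (4.50e-04)(0.0446) = 0. x = 4.2606e-03. Percent = (4.2606e-03/0.0446) × 100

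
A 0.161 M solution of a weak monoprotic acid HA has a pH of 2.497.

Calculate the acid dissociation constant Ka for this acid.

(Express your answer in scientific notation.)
K_a = 6.42e-05

[H⁺] = 10^(−pH) = 10^(−2.497) = 3.184e-03 M. For HA ⇌ H⁺ + A⁻, Ka = x²/(C − x) = (3.184e-03)²/(0.161 − 3.184e-03) = 6.42e-05.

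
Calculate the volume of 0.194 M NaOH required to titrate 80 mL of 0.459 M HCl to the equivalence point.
V_{base} = 189.3 mL

At equivalence: moles acid = moles base.
moles HCl = 0.459 M × 0.08 L = 0.03672 mol
V_NaOH = 0.03672 mol ÷ 0.194 M = 0.1893 L = 189.3 mL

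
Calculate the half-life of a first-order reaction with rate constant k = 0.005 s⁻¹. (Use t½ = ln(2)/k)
138.63 s

t½ = ln(2)/k = 0.6931/0.005 = 138.63 s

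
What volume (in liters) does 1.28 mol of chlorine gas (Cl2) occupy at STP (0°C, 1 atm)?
At STP, 1 mol of gas occupies 22.4 L
Volume = 1.28 mol × 22.4 L/mol = 28.67 L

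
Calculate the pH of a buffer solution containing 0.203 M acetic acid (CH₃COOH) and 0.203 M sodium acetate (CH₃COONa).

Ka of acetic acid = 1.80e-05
pH = 4.74

pKa = -log(1.80e-05) = 4.74. pH = pKa + log([A⁻]/[HA]) = 4.74 + log(0.203/0.203)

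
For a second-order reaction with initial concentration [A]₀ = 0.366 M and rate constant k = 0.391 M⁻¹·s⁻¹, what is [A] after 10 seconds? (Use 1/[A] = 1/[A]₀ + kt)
0.1506 M

1/[A] = 1/[A]₀ + k·t = 1/0.366 + (0.391)·(10) = 2.7322 + 3.9100 = 6.6422
[A] = 1/6.6422 = 0.1506 M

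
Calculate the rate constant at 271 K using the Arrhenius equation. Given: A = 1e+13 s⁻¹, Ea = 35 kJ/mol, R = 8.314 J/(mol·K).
1.79e+06 s⁻¹

k = A·exp(-Ea/(R·T)) = 1e+13·exp(-35000/(8.314·271)) = 1e+13·exp(-15.5342) = 1e+13·1.7930e-07 = 1.79e+06 s⁻¹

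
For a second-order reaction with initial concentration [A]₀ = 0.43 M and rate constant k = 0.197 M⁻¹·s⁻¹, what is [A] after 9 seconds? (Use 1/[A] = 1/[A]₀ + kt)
0.2440 M

1/[A] = 1/[A]₀ + k·t = 1/0.43 + (0.197)·(9) = 2.3256 + 1.7730 = 4.0986
[A] = 1/4.0986 = 0.2440 M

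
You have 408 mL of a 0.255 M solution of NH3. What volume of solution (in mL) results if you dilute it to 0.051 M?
Using M₁V₁ = M₂V₂:
0.255 × 408 = 0.051 × V₂
V₂ = (0.255 × 408) / 0.051 = 2040 mL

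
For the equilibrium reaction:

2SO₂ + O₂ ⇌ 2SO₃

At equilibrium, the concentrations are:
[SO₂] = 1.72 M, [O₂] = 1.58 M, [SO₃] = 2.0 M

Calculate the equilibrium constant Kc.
K_c = 0.8557

Kc = ([SO₃]^2) / ([SO₂]^2 × [O₂])
   = ((2.0)^2) / ((1.72)^2·(1.58))
   = 4 / 4.6743 = 0.8557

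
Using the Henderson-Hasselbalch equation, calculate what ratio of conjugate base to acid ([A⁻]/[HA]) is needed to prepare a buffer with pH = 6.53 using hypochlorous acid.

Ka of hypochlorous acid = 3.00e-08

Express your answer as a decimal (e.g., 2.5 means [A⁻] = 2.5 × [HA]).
[A⁻]/[HA] = 0.102

pKa = −log(3.00e-08) = 7.5229. pH = pKa + log([A⁻]/[HA]). 6.53 = 7.5229 + log(ratio). log(ratio) = 6.53 − 7.5229 = -0.9929. ratio = 10^(-0.9929) = 0.102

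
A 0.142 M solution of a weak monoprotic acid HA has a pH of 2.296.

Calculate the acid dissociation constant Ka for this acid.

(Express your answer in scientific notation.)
K_a = 1.87e-04

[H⁺] = 10^(−pH) = 10^(−2.296) = 5.058e-03 M. For HA ⇌ H⁺ + A⁻, Ka = x²/(C − x) = (5.058e-03)²/(0.142 − 5.058e-03) = 1.87e-04.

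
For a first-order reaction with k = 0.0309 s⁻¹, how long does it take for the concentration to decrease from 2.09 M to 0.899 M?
27.30 s

From ln[A] = ln[A]₀ - k·t: t = ln([A]₀/[A])/k = ln(2.09/0.899)/0.0309 = ln(2.3248)/0.0309 = 0.8436/0.0309 = 27.30 s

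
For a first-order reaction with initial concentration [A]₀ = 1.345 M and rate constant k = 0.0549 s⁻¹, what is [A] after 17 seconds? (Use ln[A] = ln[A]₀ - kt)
0.5289 M

ln[A] = ln[A]₀ - k·t = ln(1.345) - (0.0549)·(17) = 0.2964 - 0.9333 = -0.6369
[A] = e^(-0.6369) = 0.5289 M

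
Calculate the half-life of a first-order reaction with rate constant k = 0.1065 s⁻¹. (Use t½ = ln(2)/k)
6.51 s

t½ = ln(2)/k = 0.6931/0.1065 = 6.51 s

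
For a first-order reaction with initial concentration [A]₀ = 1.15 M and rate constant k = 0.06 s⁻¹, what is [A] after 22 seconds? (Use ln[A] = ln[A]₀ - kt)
0.3072 M

ln[A] = ln[A]₀ - k·t = ln(1.15) - (0.06)·(22) = 0.1398 - 1.3200 = -1.1802
[A] = e^(-1.1802) = 0.3072 M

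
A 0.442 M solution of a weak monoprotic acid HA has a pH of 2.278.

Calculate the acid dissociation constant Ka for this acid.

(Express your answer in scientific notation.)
K_a = 6.36e-05

[H⁺] = 10^(−pH) = 10^(−2.278) = 5.272e-03 M. For HA ⇌ H⁺ + A⁻, Ka = x²/(C − x) = (5.272e-03)²/(0.442 − 5.272e-03) = 6.36e-05.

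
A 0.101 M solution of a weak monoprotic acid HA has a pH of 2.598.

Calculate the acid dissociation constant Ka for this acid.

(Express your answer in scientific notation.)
K_a = 6.47e-05

[H⁺] = 10^(−pH) = 10^(−2.598) = 2.523e-03 M. For HA ⇌ H⁺ + A⁻, Ka = x²/(C − x) = (2.523e-03)²/(0.101 − 2.523e-03) = 6.47e-05.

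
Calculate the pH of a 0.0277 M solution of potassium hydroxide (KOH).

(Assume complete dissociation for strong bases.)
pH = 12.44

[OH⁻] = 0.0277 M for strong base. pOH = -log[OH⁻] = 1.56, pH = 14 - pOH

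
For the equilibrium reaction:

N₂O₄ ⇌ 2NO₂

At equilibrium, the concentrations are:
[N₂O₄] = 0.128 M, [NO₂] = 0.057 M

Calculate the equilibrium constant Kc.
K_c = 0.0254

Kc = ([NO₂]^2) / ([N₂O₄])
   = ((0.057)^2) / ((0.128))
   = 0.003249 / 0.128 = 0.0254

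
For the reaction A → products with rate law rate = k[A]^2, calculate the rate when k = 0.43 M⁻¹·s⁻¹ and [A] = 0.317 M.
0.04321 M/s

rate = k·[A]^2 = 0.43·(0.317)^2 = 0.43·0.100489 = 0.04321 M/s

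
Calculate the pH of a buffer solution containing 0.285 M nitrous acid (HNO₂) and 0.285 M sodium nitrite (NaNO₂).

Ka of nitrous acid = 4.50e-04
pH = 3.35

pKa = -log(4.50e-04) = 3.35. pH = pKa + log([A⁻]/[HA]) = 3.35 + log(0.285/0.285)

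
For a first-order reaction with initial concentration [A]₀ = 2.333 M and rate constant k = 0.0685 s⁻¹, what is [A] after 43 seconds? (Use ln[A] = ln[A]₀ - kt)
0.1227 M

ln[A] = ln[A]₀ - k·t = ln(2.333) - (0.0685)·(43) = 0.8472 - 2.9455 = -2.0983
[A] = e^(-2.0983) = 0.1227 M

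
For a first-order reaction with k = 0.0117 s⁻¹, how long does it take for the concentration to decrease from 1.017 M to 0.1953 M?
141.03 s

From ln[A] = ln[A]₀ - k·t: t = ln([A]₀/[A])/k = ln(1.017/0.1953)/0.0117 = ln(5.2074)/0.0117 = 1.6501/0.0117 = 141.03 s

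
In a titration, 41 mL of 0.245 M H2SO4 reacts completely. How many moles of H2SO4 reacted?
Moles = Molarity × Volume (L)
Moles = 0.245 M × 0.041 L = 0.01005 mol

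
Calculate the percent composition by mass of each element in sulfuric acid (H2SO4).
H: 2.06%, S: 32.69%, O: 65.25%

Molar mass of H2SO4 = 98.09 g/mol
% H = (2 × 1.008) / 98.09 × 100% = 2.016 / 98.09 × 100% = 2.06%
% S = (1 × 32.07) / 98.09 × 100% = 32.07 / 98.09 × 100% = 32.69%
% O = (4 × 16.0) / 98.09 × 100% = 64 / 98.09 × 100% = 65.25%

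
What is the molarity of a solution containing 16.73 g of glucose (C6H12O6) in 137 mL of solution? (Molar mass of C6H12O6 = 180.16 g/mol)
Moles of C6H12O6 = 16.73 g ÷ 180.16 g/mol = 0.0928619 mol
Volume = 137 mL = 0.137 L
Molarity = 0.0928619 mol ÷ 0.137 L = 0.6778 M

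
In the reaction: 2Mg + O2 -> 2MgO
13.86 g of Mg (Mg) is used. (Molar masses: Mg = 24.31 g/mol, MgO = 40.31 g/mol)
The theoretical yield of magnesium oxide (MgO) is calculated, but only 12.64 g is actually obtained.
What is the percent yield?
Moles of Mg = 13.86 g ÷ 24.31 g/mol = 0.570136 mol
Mole ratio: 2 mol MgO / 2 mol Mg
Moles of MgO = 0.570136 × (2/2) = 0.570136 mol
Theoretical yield = 0.570136 mol × 40.31 g/mol = 22.982 g
Actual yield = 12.64 g
Percent yield = (12.64 / 22.982) × 100% = 55.0%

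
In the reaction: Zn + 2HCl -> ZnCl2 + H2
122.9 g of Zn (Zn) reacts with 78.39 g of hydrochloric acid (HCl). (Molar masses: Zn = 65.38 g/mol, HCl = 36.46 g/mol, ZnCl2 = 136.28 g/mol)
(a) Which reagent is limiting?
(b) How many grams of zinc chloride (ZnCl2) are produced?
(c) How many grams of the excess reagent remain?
(a) HCl, (b) 146.5 g, (c) 52.62 g

Moles of Zn = 122.9 g ÷ 65.38 g/mol = 1.87978 mol
Moles of HCl = 78.39 g ÷ 36.46 g/mol = 2.15003 mol
Moles ÷ coefficient: Zn: 1.87978/1 = 1.88, HCl: 2.15003/2 = 1.075
(a) HCl has the smaller value, so HCl is the limiting reagent.
(b) Moles of ZnCl2 = 2.15003 mol HCl × (1/2) = 1.07501 mol; mass = 1.07501 mol × 136.28 g/mol = 146.5 g
(c) Zn consumed = 2.15003 × (1/2) = 1.07501 mol; remaining = 1.87978 − 1.07501 = 0.804766 mol; mass = 0.804766 mol × 65.38 g/mol = 52.62 g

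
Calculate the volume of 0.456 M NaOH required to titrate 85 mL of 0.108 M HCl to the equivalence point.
V_{base} = 20.1 mL

At equivalence: moles acid = moles base.
moles HCl = 0.108 M × 0.085 L = 0.00918 mol
V_NaOH = 0.00918 mol ÷ 0.456 M = 0.02013 L = 20.1 mL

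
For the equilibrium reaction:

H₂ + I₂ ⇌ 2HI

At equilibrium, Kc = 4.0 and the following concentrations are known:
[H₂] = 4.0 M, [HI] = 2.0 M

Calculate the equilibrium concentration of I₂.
[I₂] = 0.2500 M

Kc = ([HI]^2) / ([H₂] × [I₂]) = 4.0
[I₂]^1 = (product terms)/(Kc · other reactant terms) = 4 / (4.0 · 4) = 0.25
[I₂] = 0.2500 M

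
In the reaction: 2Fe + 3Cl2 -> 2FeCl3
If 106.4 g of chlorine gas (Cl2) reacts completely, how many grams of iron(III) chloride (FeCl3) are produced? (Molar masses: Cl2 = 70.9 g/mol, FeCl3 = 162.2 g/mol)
Moles of Cl2 = 106.4 g ÷ 70.9 g/mol = 1.50071 mol
Mole ratio: 2 mol FeCl3 / 3 mol Cl2
Moles of FeCl3 = 1.50071 × (2/3) = 1.00047 mol
Mass of FeCl3 = 1.00047 mol × 162.2 g/mol = 162.3 g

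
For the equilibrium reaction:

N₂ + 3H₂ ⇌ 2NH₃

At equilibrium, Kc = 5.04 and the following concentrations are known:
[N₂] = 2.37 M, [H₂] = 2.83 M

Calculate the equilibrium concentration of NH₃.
[NH₃] = 16.4539 M

Kc = ([NH₃]^2) / ([N₂] × [H₂]^3) = 5.04
[NH₃]^2 = Kc · (reactant terms)/(other product terms) = 5.04 · 53.716 / 1 = 270.73
[NH₃] = (270.73)^(1/2) = 16.4539 M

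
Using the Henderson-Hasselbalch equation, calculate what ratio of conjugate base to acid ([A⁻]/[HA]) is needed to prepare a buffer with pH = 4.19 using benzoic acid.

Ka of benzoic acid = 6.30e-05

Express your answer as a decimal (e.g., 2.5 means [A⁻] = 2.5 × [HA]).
[A⁻]/[HA] = 0.976

pKa = −log(6.30e-05) = 4.2007. pH = pKa + log([A⁻]/[HA]). 4.19 = 4.2007 + log(ratio). log(ratio) = 4.19 − 4.2007 = -0.0107. ratio = 10^(-0.0107) = 0.976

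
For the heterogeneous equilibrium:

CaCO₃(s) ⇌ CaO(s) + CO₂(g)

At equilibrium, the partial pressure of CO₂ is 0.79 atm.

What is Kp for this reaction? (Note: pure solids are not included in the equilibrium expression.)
K_p = 0.79

Solids (CaCO₃, CaO) have activity 1 and are excluded.
Kp = P(CO₂) = 0.79.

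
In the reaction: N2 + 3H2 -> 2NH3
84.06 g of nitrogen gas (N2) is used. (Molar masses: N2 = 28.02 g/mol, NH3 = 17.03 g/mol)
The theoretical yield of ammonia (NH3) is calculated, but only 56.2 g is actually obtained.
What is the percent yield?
Moles of N2 = 84.06 g ÷ 28.02 g/mol = 3 mol
Mole ratio: 2 mol NH3 / 1 mol N2
Moles of NH3 = 3 × (2/1) = 6 mol
Theoretical yield = 6 mol × 17.03 g/mol = 102.18 g
Actual yield = 56.2 g
Percent yield = (56.2 / 102.18) × 100% = 55.0%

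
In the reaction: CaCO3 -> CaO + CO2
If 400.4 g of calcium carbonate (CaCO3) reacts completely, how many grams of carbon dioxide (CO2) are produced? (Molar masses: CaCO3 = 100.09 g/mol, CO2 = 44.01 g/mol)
Moles of CaCO3 = 400.4 g ÷ 100.09 g/mol = 4.0004 mol
Mole ratio: 1 mol CO2 / 1 mol CaCO3
Moles of CO2 = 4.0004 × (1/1) = 4.0004 mol
Mass of CO2 = 4.0004 mol × 44.01 g/mol = 176.1 g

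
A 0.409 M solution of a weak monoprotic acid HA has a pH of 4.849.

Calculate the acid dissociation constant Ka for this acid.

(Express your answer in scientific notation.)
K_a = 4.90e-10

[H⁺] = 10^(−pH) = 10^(−4.849) = 1.416e-05 M. For HA ⇌ H⁺ + A⁻, Ka = x²/(C − x) = (1.416e-05)²/(0.409 − 1.416e-05) = 4.90e-10.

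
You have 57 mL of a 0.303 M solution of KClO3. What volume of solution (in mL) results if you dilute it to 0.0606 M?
Using M₁V₁ = M₂V₂:
0.303 × 57 = 0.0606 × V₂
V₂ = (0.303 × 57) / 0.0606 = 285 mL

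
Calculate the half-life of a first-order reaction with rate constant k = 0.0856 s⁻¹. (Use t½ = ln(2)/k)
8.10 s

t½ = ln(2)/k = 0.6931/0.0856 = 8.10 s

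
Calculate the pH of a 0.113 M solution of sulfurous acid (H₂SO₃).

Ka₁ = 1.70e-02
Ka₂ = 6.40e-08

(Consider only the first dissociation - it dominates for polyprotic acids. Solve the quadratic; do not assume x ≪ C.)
pH = 1.44

x² + Ka₁·x − Ka₁·C = 0 with Ka₁ = 1.70e-02, C = 0.113.
x = (−Ka₁ + √(Ka₁² + 4·Ka₁·C))/2 = 3.6146e-02 M, so pH = 1.44.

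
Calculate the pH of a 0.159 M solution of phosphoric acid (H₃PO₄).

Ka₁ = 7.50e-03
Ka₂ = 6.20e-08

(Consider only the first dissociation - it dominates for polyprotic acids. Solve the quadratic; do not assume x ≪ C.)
pH = 1.51

x² + Ka₁·x − Ka₁·C = 0 with Ka₁ = 7.50e-03, C = 0.159.
x = (−Ka₁ + √(Ka₁² + 4·Ka₁·C))/2 = 3.0986e-02 M, so pH = 1.51.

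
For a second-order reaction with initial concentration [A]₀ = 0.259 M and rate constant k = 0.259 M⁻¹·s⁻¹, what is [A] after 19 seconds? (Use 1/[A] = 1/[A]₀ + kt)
0.1139 M

1/[A] = 1/[A]₀ + k·t = 1/0.259 + (0.259)·(19) = 3.8610 + 4.9210 = 8.7820
[A] = 1/8.7820 = 0.1139 M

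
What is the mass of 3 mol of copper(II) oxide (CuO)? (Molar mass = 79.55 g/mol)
Mass = 3 mol × 79.55 g/mol = 238.6 g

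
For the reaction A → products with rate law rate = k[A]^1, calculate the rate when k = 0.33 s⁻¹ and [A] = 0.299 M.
0.09867 M/s

rate = k·[A]^1 = 0.33·(0.299)^1 = 0.33·0.299 = 0.09867 M/s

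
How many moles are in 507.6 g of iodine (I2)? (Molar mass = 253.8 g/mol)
Moles = 507.6 g ÷ 253.8 g/mol = 2 mol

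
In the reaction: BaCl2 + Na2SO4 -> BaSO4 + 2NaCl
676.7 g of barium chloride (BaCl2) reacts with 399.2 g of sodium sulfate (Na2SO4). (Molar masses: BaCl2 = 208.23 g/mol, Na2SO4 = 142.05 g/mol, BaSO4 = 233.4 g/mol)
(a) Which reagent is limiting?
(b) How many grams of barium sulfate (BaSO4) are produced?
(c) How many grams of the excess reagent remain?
(a) Na2SO4, (b) 655.9 g, (c) 91.52 g

Moles of BaCl2 = 676.7 g ÷ 208.23 g/mol = 3.24977 mol
Moles of Na2SO4 = 399.2 g ÷ 142.05 g/mol = 2.81028 mol
Moles ÷ coefficient: BaCl2: 3.24977/1 = 3.25, Na2SO4: 2.81028/1 = 2.81
(a) Na2SO4 has the smaller value, so Na2SO4 is the limiting reagent.
(b) Moles of BaSO4 = 2.81028 mol Na2SO4 × (1/1) = 2.81028 mol; mass = 2.81028 mol × 233.4 g/mol = 655.9 g
(c) BaCl2 consumed = 2.81028 × (1/1) = 2.81028 mol; remaining = 3.24977 − 2.81028 = 0.439494 mol; mass = 0.439494 mol × 208.23 g/mol = 91.52 g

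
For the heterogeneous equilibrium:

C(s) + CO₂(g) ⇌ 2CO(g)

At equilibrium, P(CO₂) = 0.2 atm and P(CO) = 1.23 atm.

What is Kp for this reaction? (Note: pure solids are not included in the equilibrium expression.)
K_p = 7.564

Solid C is excluded.
Kp = P(CO)²/P(CO₂) = (1.23)²/0.2 = 1.513/0.2 = 7.564.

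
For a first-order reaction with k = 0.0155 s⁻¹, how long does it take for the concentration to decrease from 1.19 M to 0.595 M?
44.72 s

From ln[A] = ln[A]₀ - k·t: t = ln([A]₀/[A])/k = ln(1.19/0.595)/0.0155 = ln(2.0000)/0.0155 = 0.6931/0.0155 = 44.72 s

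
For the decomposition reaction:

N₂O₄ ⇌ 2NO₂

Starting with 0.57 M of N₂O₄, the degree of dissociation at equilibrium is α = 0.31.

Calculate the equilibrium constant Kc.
K_c = 0.3175

x = α·[A]₀ = 0.31 × 0.57 = 0.1767 M dissociated.
At eq: [N₂O₄] = 0.57 − 0.1767 = 0.3933 M; [NO₂] = 2x = 0.3534 M.
Kc = [NO₂]²/[N₂O₄] = (0.3534)²/0.3933 = 0.3175.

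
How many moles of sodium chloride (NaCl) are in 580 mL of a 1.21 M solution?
Moles = Molarity × Volume (L)
Moles = 1.21 M × 0.58 L = 0.7018 mol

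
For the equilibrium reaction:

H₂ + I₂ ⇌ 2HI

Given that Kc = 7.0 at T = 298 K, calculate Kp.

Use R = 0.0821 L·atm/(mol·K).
K_p = 7.0000

Δn = (moles gaseous products) − (moles gaseous reactants) = 0
T = 298 K; RT = 0.0821 × 298 = 24.4658
Kp = Kc·(RT)^Δn = 7.0 × (24.4658)^0 = 7.0 × 1 = 7.0000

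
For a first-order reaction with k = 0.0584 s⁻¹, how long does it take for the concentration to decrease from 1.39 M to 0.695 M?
11.87 s

From ln[A] = ln[A]₀ - k·t: t = ln([A]₀/[A])/k = ln(1.39/0.695)/0.0584 = ln(2.0000)/0.0584 = 0.6931/0.0584 = 11.87 s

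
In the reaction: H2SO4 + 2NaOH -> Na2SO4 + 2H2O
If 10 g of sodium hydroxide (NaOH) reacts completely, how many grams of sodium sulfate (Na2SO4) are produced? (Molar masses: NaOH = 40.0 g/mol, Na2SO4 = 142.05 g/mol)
Moles of NaOH = 10 g ÷ 40.0 g/mol = 0.25 mol
Mole ratio: 1 mol Na2SO4 / 2 mol NaOH
Moles of Na2SO4 = 0.25 × (1/2) = 0.125 mol
Mass of Na2SO4 = 0.125 mol × 142.05 g/mol = 17.76 g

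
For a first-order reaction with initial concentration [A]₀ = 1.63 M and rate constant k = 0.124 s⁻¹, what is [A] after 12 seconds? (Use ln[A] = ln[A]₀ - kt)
0.3681 M

ln[A] = ln[A]₀ - k·t = ln(1.63) - (0.124)·(12) = 0.4886 - 1.4880 = -0.9994
[A] = e^(-0.9994) = 0.3681 M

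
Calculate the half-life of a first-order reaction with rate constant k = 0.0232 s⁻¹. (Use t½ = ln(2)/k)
29.88 s

t½ = ln(2)/k = 0.6931/0.0232 = 29.88 s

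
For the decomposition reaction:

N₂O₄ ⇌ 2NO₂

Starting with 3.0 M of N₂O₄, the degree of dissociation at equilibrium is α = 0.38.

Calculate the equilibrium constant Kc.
K_c = 2.7948

x = α·[A]₀ = 0.38 × 3.0 = 1.14 M dissociated.
At eq: [N₂O₄] = 3.0 − 1.14 = 1.86 M; [NO₂] = 2x = 2.28 M.
Kc = [NO₂]²/[N₂O₄] = (2.28)²/1.86 = 2.795.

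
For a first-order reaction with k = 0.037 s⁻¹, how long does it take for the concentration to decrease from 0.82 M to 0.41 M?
18.73 s

From ln[A] = ln[A]₀ - k·t: t = ln([A]₀/[A])/k = ln(0.82/0.41)/0.037 = ln(2.0000)/0.037 = 0.6931/0.037 = 18.73 s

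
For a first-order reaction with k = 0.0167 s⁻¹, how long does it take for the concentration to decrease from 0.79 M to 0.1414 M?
103.02 s

From ln[A] = ln[A]₀ - k·t: t = ln([A]₀/[A])/k = ln(0.79/0.1414)/0.0167 = ln(5.5870)/0.0167 = 1.7204/0.0167 = 103.02 s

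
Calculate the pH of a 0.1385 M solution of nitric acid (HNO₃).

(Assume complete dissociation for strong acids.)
pH = 0.86

[H⁺] = 0.1385 M for strong acid. pH = -log[H⁺] = -log(0.1385)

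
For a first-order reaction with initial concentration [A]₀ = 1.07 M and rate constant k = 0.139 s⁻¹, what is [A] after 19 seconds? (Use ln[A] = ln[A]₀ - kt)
0.0763 M

ln[A] = ln[A]₀ - k·t = ln(1.07) - (0.139)·(19) = 0.0677 - 2.6410 = -2.5733
[A] = e^(-2.5733) = 0.0763 M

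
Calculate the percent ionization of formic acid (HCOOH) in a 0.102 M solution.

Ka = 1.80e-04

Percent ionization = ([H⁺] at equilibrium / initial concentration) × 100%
Percent ionization = 4.11%

Let x = [H⁺]. Ka = x²/(C - x) ⇒ x² + (1.80e-04)x - (1.80e-04)(0.102) = 0. x = 4.1958e-03. Percent = (4.1958e-03/0.102) × 100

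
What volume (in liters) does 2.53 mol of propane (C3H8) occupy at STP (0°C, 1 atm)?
At STP, 1 mol of gas occupies 22.4 L
Volume = 2.53 mol × 22.4 L/mol = 56.67 L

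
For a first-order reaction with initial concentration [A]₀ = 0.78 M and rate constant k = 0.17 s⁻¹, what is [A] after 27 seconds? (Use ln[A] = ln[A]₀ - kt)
0.0079 M

ln[A] = ln[A]₀ - k·t = ln(0.78) - (0.17)·(27) = -0.2485 - 4.5900 = -4.8385
[A] = e^(-4.8385) = 0.0079 M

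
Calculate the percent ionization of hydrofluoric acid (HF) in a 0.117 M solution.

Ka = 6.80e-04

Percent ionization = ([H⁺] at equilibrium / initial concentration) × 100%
Percent ionization = 7.34%

Let x = [H⁺]. Ka = x²/(C - x) ⇒ x² + (6.80e-04)x - (6.80e-04)(0.117) = 0. x = 8.5861e-03. Percent = (8.5861e-03/0.117) × 100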